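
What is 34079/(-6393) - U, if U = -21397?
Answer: 136756942/6393 ≈ 21392.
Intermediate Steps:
34079/(-6393) - U = 34079/(-6393) - 1*(-21397) = 34079*(-1/6393) + 21397 = -34079/6393 + 21397 = 136756942/6393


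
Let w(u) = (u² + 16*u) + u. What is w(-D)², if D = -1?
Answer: 324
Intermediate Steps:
w(u) = u² + 17*u
w(-D)² = ((-1*(-1))*(17 - 1*(-1)))² = (1*(17 + 1))² = (1*18)² = 18² = 324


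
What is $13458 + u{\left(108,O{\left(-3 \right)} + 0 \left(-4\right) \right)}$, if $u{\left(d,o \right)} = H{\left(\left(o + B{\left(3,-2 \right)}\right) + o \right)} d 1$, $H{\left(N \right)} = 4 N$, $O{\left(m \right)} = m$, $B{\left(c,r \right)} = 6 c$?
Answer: $18642$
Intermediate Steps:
$u{\left(d,o \right)} = d \left(72 + 8 o\right)$ ($u{\left(d,o \right)} = 4 \left(\left(o + 6 \cdot 3\right) + o\right) d 1 = 4 \left(\left(o + 18\right) + o\right) d 1 = 4 \left(\left(18 + o\right) + o\right) d 1 = 4 \left(18 + 2 o\right) d 1 = \left(72 + 8 o\right) d 1 = d \left(72 + 8 o\right) 1 = d \left(72 + 8 o\right)$)
$13458 + u{\left(108,O{\left(-3 \right)} + 0 \left(-4\right) \right)} = 13458 + 8 \cdot 108 \left(9 + \left(-3 + 0 \left(-4\right)\right)\right) = 13458 + 8 \cdot 108 \left(9 + \left(-3 + 0\right)\right) = 13458 + 8 \cdot 108 \left(9 - 3\right) = 13458 + 8 \cdot 108 \cdot 6 = 13458 + 5184 = 18642$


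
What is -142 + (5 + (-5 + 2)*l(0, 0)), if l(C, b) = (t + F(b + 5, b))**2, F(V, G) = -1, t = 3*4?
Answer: -500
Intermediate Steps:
t = 12
l(C, b) = 121 (l(C, b) = (12 - 1)**2 = 11**2 = 121)
-142 + (5 + (-5 + 2)*l(0, 0)) = -142 + (5 + (-5 + 2)*121) = -142 + (5 - 3*121) = -142 + (5 - 363) = -142 - 358 = -500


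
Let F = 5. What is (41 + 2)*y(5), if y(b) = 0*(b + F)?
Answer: 0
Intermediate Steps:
y(b) = 0 (y(b) = 0*(b + 5) = 0*(5 + b) = 0)
(41 + 2)*y(5) = (41 + 2)*0 = 43*0 = 0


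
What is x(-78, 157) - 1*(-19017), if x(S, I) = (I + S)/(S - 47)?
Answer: 2377046/125 ≈ 19016.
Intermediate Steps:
x(S, I) = (I + S)/(-47 + S)
x(-78, 157) - 1*(-19017) = (157 - 78)/(-47 - 78) - 1*(-19017) = 79/(-125) + 19017 = -1/125*79 + 19017 = -79/125 + 19017 = 2377046/125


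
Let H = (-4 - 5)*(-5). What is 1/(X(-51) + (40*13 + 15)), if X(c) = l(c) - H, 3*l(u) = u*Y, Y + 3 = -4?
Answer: 1/609 ≈ 0.0016420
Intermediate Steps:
Y = -7 (Y = -3 - 4 = -7)
l(u) = -7*u/3 (l(u) = (u*(-7))/3 = (-7*u)/3 = -7*u/3)
H = 45 (H = -9*(-5) = 45)
X(c) = -45 - 7*c/3 (X(c) = -7*c/3 - 1*45 = -7*c/3 - 45 = -45 - 7*c/3)
1/(X(-51) + (40*13 + 15)) = 1/((-45 - 7/3*(-51)) + (40*13 + 15)) = 1/((-45 + 119) + (520 + 15)) = 1/(74 + 535) = 1/609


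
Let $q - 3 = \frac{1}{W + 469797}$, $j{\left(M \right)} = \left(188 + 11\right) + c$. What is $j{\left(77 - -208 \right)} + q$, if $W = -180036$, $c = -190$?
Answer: $\frac{3477133}{289761} \approx 12.0$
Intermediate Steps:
$j{\left(M \right)} = 9$ ($j{\left(M \right)} = \left(188 + 11\right) - 190 = 199 - 190 = 9$)
$q = \frac{869284}{289761}$ ($q = 3 + \frac{1}{-180036 + 469797} = 3 + \frac{1}{289761} = \frac{869284}{289761} \approx 3.0$)
$j{\left(77 - -208 \right)} + q = 9 + \frac{869284}{289761} = \frac{3477133}{289761}$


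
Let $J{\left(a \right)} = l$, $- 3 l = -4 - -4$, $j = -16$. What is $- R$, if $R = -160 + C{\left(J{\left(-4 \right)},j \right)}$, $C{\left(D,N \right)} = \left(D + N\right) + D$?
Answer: $176$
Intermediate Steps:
$l = 0$ ($l = - \frac{-4 - -4}{3} = - \frac{-4 + 4}{3} = \left(- \frac{1}{3}\right) 0 = 0$)
$J{\left(a \right)} = 0$
$C{\left(D,N \right)} = N + 2 D$
$R = -176$ ($R = -160 + \left(-16 + 2 \cdot 0\right) = -160 + \left(-16 + 0\right) = -160 - 16 = -176$)
$- R = \left(-1\right) \left(-176\right) = 176$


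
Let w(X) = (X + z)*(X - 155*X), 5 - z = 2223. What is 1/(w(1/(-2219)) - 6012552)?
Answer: -703423/4229475643842 ≈ -1.6631e-7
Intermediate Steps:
z = -2218 (z = 5 - 1*2223 = 5 - 2223 = -2218)
w(X) = -154*X*(-2218 + X) (w(X) = (X - 2218)*(X - 155*X) = (-2218 + X)*(-154*X) = -154*X*(-2218 + X))
1/(w(1/(-2219)) - 6012552) = 1/(154*(2218 - 1/(-2219))/(-2219) - 6012552) = 1/(154*(-1/2219)*(2218 - 1*(-1/2219)) - 6012552) = 1/(154*(-1/2219)*(2218 + 1/2219) - 6012552) = 1/(154*(-1/2219)*(4921743/2219) - 6012552) = 1/(-108278346/703423 - 6012552) = 1/(-4229475643842/703423) = -703423/4229475643842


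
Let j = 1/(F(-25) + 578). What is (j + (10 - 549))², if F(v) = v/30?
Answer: 3484012635601/11992369 ≈ 2.9052e+5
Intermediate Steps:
F(v) = v/30 (F(v) = v*(1/30) = v/30)
j = 6/3463 (j = 1/((1/30)*(-25) + 578) = 1/(-⅚ + 578) = 1/(3463/6) = 6/3463 ≈ 0.0017326)
(j + (10 - 549))² = (6/3463 + (10 - 549))² = (6/3463 - 539)² = (-1866551/3463)² = 3484012635601/11992369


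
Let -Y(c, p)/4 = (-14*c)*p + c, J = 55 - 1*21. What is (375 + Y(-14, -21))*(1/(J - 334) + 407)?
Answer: 412572521/60 ≈ 6.8762e+6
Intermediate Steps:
J = 34 (J = 55 - 21 = 34)
Y(c, p) = -4*c + 56*c*p (Y(c, p) = -4*((-14*c)*p + c) = -4*(-14*c*p + c) = -4*(c - 14*c*p) = -4*c + 56*c*p)
(375 + Y(-14, -21))*(1/(J - 334) + 407) = (375 + 4*(-14)*(-1 + 14*(-21)))*(1/(34 - 334) + 407) = (375 + 4*(-14)*(-1 - 294))*(1/(-300) + 407) = (375 + 4*(-14)*(-295))*(-1/300 + 407) = (375 + 16520)*(122099/300) = 16895*(122099/300) = 412572521/60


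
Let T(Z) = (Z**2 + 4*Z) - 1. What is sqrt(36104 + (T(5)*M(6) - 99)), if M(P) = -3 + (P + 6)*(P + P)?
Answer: sqrt(42209) ≈ 205.45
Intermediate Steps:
T(Z) = -1 + Z**2 + 4*Z
M(P) = -3 + 2*P*(6 + P) (M(P) = -3 + (6 + P)*(2*P) = -3 + 2*P*(6 + P))
sqrt(36104 + (T(5)*M(6) - 99)) = sqrt(36104 + ((-1 + 5**2 + 4*5)*(-3 + 2*6**2 + 12*6) - 99)) = sqrt(36104 + ((-1 + 25 + 20)*(-3 + 2*36 + 72) - 99)) = sqrt(36104 + (44*(-3 + 72 + 72) - 99)) = sqrt(36104 + (44*141 - 99)) = sqrt(36104 + (6204 - 99)) = sqrt(36104 + 6105) = sqrt(42209)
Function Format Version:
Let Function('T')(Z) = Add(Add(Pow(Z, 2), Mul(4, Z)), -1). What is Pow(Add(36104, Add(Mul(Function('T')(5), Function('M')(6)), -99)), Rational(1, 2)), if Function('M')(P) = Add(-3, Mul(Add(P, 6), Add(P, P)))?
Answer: Pow(42209, Rational(1, 2)) ≈ 205.45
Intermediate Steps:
Function('T')(Z) = Add(-1, Pow(Z, 2), Mul(4, Z))
Function('M')(P) = Add(-3, Mul(2, P, Add(6, P))) (Function('M')(P) = Add(-3, Mul(Add(6, P), Mul(2, P))) = Add(-3, Mul(2, P, Add(6, P))))
Pow(Add(36104, Add(Mul(Function('T')(5), Function('M')(6)), -99)), Rational(1, 2)) = Pow(Add(36104, Add(Mul(Add(-1, Pow(5, 2), Mul(4, 5)), Add(-3, Mul(2, Pow(6, 2)), Mul(12, 6))), -99)), Rational(1, 2)) = Pow(Add(36104, Add(Mul(Add(-1, 25, 20), Add(-3, Mul(2, 36), 72)), -99)), Rational(1, 2)) = Pow(Add(36104, Add(Mul(44, Add(-3, 72, 72)), -99)), Rational(1, 2)) = Pow(Add(36104, Add(Mul(44, 141), -99)), Rational(1, 2)) = Pow(Add(36104, Add(6204, -99)), Rational(1, 2)) = Pow(Add(36104, 6105), Rational(1, 2)) = Pow(42209, Rational(1, 2))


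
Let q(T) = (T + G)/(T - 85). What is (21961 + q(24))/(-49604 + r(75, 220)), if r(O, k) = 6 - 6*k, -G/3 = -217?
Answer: -95639/221857 ≈ -0.43108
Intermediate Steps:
G = 651 (G = -3*(-217) = 651)
q(T) = (651 + T)/(-85 + T) (q(T) = (T + 651)/(T - 85) = (651 + T)/(-85 + T))
(21961 + q(24))/(-49604 + r(75, 220)) = (21961 + (651 + 24)/(-85 + 24))/(-49604 + (6 - 6*220)) = (21961 + 675/(-61))/(-49604 + (6 - 1320)) = (21961 - 1/61*675)/(-49604 - 1314) = (21961 - 675/61)/(-50918) = (1338946/61)*(-1/50918) = -95639/221857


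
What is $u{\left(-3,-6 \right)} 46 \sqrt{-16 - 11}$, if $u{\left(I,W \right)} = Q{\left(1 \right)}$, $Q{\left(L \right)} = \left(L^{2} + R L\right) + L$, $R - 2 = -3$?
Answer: $138 i \sqrt{3} \approx 239.02 i$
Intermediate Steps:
$R = -1$ ($R = 2 - 3 = -1$)
$Q{\left(L \right)} = L^{2}$ ($Q{\left(L \right)} = \left(L^{2} - L\right) + L = L^{2}$)
$u{\left(I,W \right)} = 1$ ($u{\left(I,W \right)} = 1^{2} = 1$)
$u{\left(-3,-6 \right)} 46 \sqrt{-16 - 11} = 1 \cdot 46 \sqrt{-16 - 11} = 46 \sqrt{-27} = 46 \cdot 3 i \sqrt{3} = 138 i \sqrt{3}$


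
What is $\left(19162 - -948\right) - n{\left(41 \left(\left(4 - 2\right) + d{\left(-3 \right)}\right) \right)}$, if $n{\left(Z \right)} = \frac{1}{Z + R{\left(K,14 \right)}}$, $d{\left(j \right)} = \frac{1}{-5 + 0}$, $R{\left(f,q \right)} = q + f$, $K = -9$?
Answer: $\frac{7923335}{394} \approx 20110.0$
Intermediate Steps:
$R{\left(f,q \right)} = f + q$
$d{\left(j \right)} = - \frac{1}{5}$ ($d{\left(j \right)} = \frac{1}{-5} = - \frac{1}{5}$)
$n{\left(Z \right)} = \frac{1}{5 + Z}$ ($n{\left(Z \right)} = \frac{1}{Z + \left(-9 + 14\right)} = \frac{1}{Z + 5} = \frac{1}{5 + Z}$)
$\left(19162 - -948\right) - n{\left(41 \left(\left(4 - 2\right) + d{\left(-3 \right)}\right) \right)} = \left(19162 - -948\right) - \frac{1}{5 + 41 \left(\left(4 - 2\right) - \frac{1}{5}\right)} = \left(19162 + 948\right) - \frac{1}{5 + 41 \left(2 - \frac{1}{5}\right)} = 20110 - \frac{1}{5 + 41 \cdot \frac{9}{5}} = 20110 - \frac{1}{5 + \frac{369}{5}} = 20110 - \frac{1}{\frac{394}{5}} = 20110 - \frac{5}{394} = \frac{7923335}{394}$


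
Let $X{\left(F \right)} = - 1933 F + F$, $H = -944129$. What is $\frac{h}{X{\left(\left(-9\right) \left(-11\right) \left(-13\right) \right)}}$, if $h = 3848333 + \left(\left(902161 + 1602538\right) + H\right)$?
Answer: $\frac{5408903}{2486484} \approx 2.1753$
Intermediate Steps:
$X{\left(F \right)} = - 1932 F$
$h = 5408903$ ($h = 3848333 + \left(\left(902161 + 1602538\right) - 944129\right) = 3848333 + \left(2504699 - 944129\right) = 3848333 + 1560570 = 5408903$)
$\frac{h}{X{\left(\left(-9\right) \left(-11\right) \left(-13\right) \right)}} = \frac{5408903}{\left(-1932\right) \left(-9\right) \left(-11\right) \left(-13\right)} = \frac{5408903}{\left(-1932\right) 99 \left(-13\right)} = \frac{5408903}{\left(-1932\right) \left(-1287\right)} = \frac{5408903}{2486484}$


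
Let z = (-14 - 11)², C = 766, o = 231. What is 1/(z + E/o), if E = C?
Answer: 231/145141 ≈ 0.0015916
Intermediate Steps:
E = 766
z = 625 (z = (-25)² = 625)
1/(z + E/o) = 1/(625 + 766/231) = 1/(145141/231) = 231/145141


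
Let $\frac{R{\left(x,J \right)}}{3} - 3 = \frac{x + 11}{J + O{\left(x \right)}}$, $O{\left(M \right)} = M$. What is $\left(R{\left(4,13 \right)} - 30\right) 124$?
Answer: $- \frac{38688}{17} \approx -2275.8$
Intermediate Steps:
$R{\left(x,J \right)} = 9 + \frac{3 \left(11 + x\right)}{J + x}$ ($R{\left(x,J \right)} = 9 + 3 \frac{x + 11}{J + x} = 9 + 3 \frac{11 + x}{J + x} = 9 + \frac{3 \left(11 + x\right)}{J + x}$)
$\left(R{\left(4,13 \right)} - 30\right) 124 = \left(\frac{3 \left(11 + 3 \cdot 13 + 4 \cdot 4\right)}{13 + 4} - 30\right) 124 = \left(\frac{3 \left(11 + 39 + 16\right)}{17} - 30\right) 124 = \left(3 \cdot \frac{1}{17} \cdot 66 - 30\right) 124 = \left(\frac{198}{17} - 30\right) 124 = \left(- \frac{312}{17}\right) 124 = - \frac{38688}{17}$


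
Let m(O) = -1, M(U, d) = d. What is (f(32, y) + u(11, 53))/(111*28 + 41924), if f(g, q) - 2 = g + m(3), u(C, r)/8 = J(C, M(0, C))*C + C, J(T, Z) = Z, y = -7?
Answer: 1089/45032 ≈ 0.024183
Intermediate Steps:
u(C, r) = 8*C + 8*C² (u(C, r) = 8*(C*C + C) = 8*(C² + C) = 8*(C + C²) = 8*C + 8*C²)
f(g, q) = 1 + g (f(g, q) = 2 + (g - 1) = 2 + (-1 + g) = 1 + g)
(f(32, y) + u(11, 53))/(111*28 + 41924) = ((1 + 32) + 8*11*(1 + 11))/(111*28 + 41924) = (33 + 8*11*12)/(3108 + 41924) = (33 + 1056)/45032 = 1089*(1/45032) = 1089/45032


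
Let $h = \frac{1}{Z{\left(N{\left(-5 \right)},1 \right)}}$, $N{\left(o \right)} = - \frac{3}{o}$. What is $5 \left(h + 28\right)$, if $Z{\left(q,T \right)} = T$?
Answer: $145$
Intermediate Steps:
$h = 1$ ($h = 1^{-1} = 1$)
$5 \left(h + 28\right) = 5 \left(1 + 28\right) = 5 \cdot 29 = 145$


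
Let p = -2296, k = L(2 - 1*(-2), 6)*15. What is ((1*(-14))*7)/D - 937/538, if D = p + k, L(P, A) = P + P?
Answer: -496547/292672 ≈ -1.6966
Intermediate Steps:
L(P, A) = 2*P
k = 120 (k = (2*(2 - 1*(-2)))*15 = (2*(2 + 2))*15 = (2*4)*15 = 8*15 = 120)
D = -2176 (D = -2296 + 120 = -2176)
((1*(-14))*7)/D - 937/538 = ((1*(-14))*7)/(-2176) - 937/538 = -14*7*(-1/2176) - 937*1/538 = -98*(-1/2176) - 937/538 = 49/1088 - 937/538 = -496547/292672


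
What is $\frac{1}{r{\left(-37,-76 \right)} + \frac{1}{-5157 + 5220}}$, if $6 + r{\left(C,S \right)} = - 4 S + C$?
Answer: $\frac{63}{16444} \approx 0.0038312$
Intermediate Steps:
$r{\left(C,S \right)} = -6 + C - 4 S$ ($r{\left(C,S \right)} = -6 + \left(- 4 S + C\right) = -6 + \left(C - 4 S\right) = -6 + C - 4 S$)
$\frac{1}{r{\left(-37,-76 \right)} + \frac{1}{-5157 + 5220}} = \frac{1}{\left(-6 - 37 - -304\right) + \frac{1}{-5157 + 5220}} = \frac{1}{\left(-6 - 37 + 304\right) + \frac{1}{63}} = \frac{1}{261 + \frac{1}{63}} = \frac{1}{\frac{16444}{63}} = \frac{63}{16444}$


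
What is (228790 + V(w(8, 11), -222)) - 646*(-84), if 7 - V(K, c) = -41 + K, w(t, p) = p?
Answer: 283091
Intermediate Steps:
V(K, c) = 48 - K (V(K, c) = 7 - (-41 + K) = 7 + (41 - K) = 48 - K)
(228790 + V(w(8, 11), -222)) - 646*(-84) = (228790 + (48 - 1*11)) - 646*(-84) = (228790 + (48 - 11)) + 54264 = (228790 + 37) + 54264 = 228827 + 54264 = 283091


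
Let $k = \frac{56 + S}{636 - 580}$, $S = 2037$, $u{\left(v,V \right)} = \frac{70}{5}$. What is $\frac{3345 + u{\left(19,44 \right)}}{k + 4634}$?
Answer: $\frac{26872}{37371} \approx 0.71906$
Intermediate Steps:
$u{\left(v,V \right)} = 14$ ($u{\left(v,V \right)} = 70 \cdot \frac{1}{5} = 14$)
$k = \frac{299}{8}$ ($k = \frac{56 + 2037}{636 - 580} = \frac{2093}{56} = 2093 \cdot \frac{1}{56} = \frac{299}{8} \approx 37.375$)
$\frac{3345 + u{\left(19,44 \right)}}{k + 4634} = \frac{3345 + 14}{\frac{299}{8} + 4634} = \frac{3359}{\frac{37371}{8}} = 3359 \cdot \frac{8}{37371} = \frac{26872}{37371}$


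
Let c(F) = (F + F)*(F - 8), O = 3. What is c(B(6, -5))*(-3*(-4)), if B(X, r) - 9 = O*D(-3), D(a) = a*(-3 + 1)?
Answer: 12312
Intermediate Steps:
D(a) = -2*a (D(a) = a*(-2) = -2*a)
B(X, r) = 27 (B(X, r) = 9 + 3*(-2*(-3)) = 9 + 3*6 = 9 + 18 = 27)
c(F) = 2*F*(-8 + F) (c(F) = (2*F)*(-8 + F) = 2*F*(-8 + F))
c(B(6, -5))*(-3*(-4)) = (2*27*(-8 + 27))*(-3*(-4)) = (2*27*19)*12 = 1026*12 = 12312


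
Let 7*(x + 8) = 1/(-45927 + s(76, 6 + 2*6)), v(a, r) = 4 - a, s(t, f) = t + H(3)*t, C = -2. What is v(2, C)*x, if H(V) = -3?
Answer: -5160850/322553 ≈ -16.000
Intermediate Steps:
s(t, f) = -2*t (s(t, f) = t - 3*t = -2*t)
x = -2580425/322553 (x = -8 + 1/(7*(-45927 - 2*76)) = -8 + 1/(7*(-45927 - 152)) = -8 + (1/7)/(-46079) = -8 + (1/7)*(-1/46079) = -8 - 1/322553 = -2580425/322553 ≈ -8.0000)
v(2, C)*x = (4 - 1*2)*(-2580425/322553) = (4 - 2)*(-2580425/322553) = 2*(-2580425/322553) = -5160850/322553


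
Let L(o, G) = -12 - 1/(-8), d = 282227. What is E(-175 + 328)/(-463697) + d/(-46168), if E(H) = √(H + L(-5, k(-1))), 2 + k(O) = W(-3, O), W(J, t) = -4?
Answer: -282227/46168 - √2258/1854788 ≈ -6.1131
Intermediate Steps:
k(O) = -6 (k(O) = -2 - 4 = -6)
L(o, G) = -95/8 (L(o, G) = -12 - 1*(-⅛) = -12 + ⅛ = -95/8)
E(H) = √(-95/8 + H) (E(H) = √(H - 95/8) = √(-95/8 + H))
E(-175 + 328)/(-463697) + d/(-46168) = (√(-190 + 16*(-175 + 328))/4)/(-463697) + 282227/(-46168) = (√(-190 + 16*153)/4)*(-1/463697) + 282227*(-1/46168) = (√(-190 + 2448)/4)*(-1/463697) - 282227/46168 = (√2258/4)*(-1/463697) - 282227/46168 = -√2258/1854788 - 282227/46168 = -282227/46168 - √2258/1854788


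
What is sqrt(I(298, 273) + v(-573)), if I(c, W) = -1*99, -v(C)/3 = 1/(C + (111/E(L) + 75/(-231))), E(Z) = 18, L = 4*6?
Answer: 3*I*sqrt(755199283861)/262027 ≈ 9.9496*I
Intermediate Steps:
L = 24
v(C) = -3/(2699/462 + C) (v(C) = -3/(C + (111/18 + 75/(-231))) = -3/(C + (111*(1/18) + 75*(-1/231))) = -3/(C + (37/6 - 25/77)) = -3/(C + 2699/462) = -3/(2699/462 + C))
I(c, W) = -99
sqrt(I(298, 273) + v(-573)) = sqrt(-99 - 1386/(2699 + 462*(-573))) = sqrt(-99 - 1386/(2699 - 264726)) = sqrt(-99 - 1386/(-262027)) = sqrt(-99 - 1386*(-1/262027)) = sqrt(-99 + 1386/262027) = sqrt(-25939287/262027) = 3*I*sqrt(755199283861)/262027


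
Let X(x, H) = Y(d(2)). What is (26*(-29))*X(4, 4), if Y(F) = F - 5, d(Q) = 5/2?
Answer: 1885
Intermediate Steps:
d(Q) = 5/2 (d(Q) = 5*(1/2) = 5/2)
Y(F) = -5 + F
X(x, H) = -5/2 (X(x, H) = -5 + 5/2 = -5/2)
(26*(-29))*X(4, 4) = (26*(-29))*(-5/2) = -754*(-5/2) = 1885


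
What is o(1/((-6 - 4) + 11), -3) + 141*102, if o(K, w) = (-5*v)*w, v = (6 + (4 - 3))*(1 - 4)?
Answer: 14067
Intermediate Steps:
v = -21 (v = (6 + 1)*(-3) = 7*(-3) = -21)
o(K, w) = 105*w (o(K, w) = (-5*(-21))*w = 105*w)
o(1/((-6 - 4) + 11), -3) + 141*102 = 105*(-3) + 141*102 = -315 + 14382 = 14067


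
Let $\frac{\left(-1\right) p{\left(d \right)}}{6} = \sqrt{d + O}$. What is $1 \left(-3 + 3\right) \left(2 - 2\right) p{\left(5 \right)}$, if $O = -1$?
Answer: $0$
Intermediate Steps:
$p{\left(d \right)} = - 6 \sqrt{-1 + d}$ ($p{\left(d \right)} = - 6 \sqrt{d - 1} = - 6 \sqrt{-1 + d}$)
$1 \left(-3 + 3\right) \left(2 - 2\right) p{\left(5 \right)} = 1 \left(-3 + 3\right) \left(2 - 2\right) \left(- 6 \sqrt{-1 + 5}\right) = 1 \cdot 0 \cdot 0 \left(- 6 \sqrt{4}\right) = 1 \cdot 0 \left(\left(-6\right) 2\right) = 0 \left(-12\right) = 0$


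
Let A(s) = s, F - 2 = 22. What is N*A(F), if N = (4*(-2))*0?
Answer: 0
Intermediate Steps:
F = 24 (F = 2 + 22 = 24)
N = 0 (N = -8*0 = 0)
N*A(F) = 0*24 = 0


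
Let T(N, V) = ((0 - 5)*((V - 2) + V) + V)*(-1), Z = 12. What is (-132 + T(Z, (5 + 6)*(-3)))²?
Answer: 192721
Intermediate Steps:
T(N, V) = -10 + 9*V (T(N, V) = (-5*((-2 + V) + V) + V)*(-1) = (-5*(-2 + 2*V) + V)*(-1) = ((10 - 10*V) + V)*(-1) = (10 - 9*V)*(-1) = -10 + 9*V)
(-132 + T(Z, (5 + 6)*(-3)))² = (-132 + (-10 + 9*((5 + 6)*(-3))))² = (-132 + (-10 + 9*(11*(-3))))² = (-132 + (-10 + 9*(-33)))² = (-132 + (-10 - 297))² = (-132 - 307)² = (-439)² = 192721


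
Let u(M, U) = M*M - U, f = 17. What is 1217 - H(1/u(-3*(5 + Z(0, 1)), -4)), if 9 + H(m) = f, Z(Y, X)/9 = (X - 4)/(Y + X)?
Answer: 1209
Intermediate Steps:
Z(Y, X) = 9*(-4 + X)/(X + Y) (Z(Y, X) = 9*((X - 4)/(Y + X)) = 9*((-4 + X)/(X + Y)) = 9*(-4 + X)/(X + Y))
u(M, U) = M² - U
H(m) = 8 (H(m) = -9 + 17 = 8)
1217 - H(1/u(-3*(5 + Z(0, 1)), -4)) = 1217 - 1*8 = 1217 - 8 = 1209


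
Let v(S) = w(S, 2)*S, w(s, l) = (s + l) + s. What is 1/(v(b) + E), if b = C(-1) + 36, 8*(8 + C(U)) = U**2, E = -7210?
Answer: -32/178295 ≈ -0.00017948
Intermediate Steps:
w(s, l) = l + 2*s (w(s, l) = (l + s) + s = l + 2*s)
C(U) = -8 + U**2/8
b = 225/8 (b = (-8 + (1/8)*(-1)**2) + 36 = (-8 + (1/8)*1) + 36 = (-8 + 1/8) + 36 = -63/8 + 36 = 225/8 ≈ 28.125)
v(S) = S*(2 + 2*S) (v(S) = (2 + 2*S)*S = S*(2 + 2*S))
1/(v(b) + E) = 1/(2*(225/8)*(1 + 225/8) - 7210) = 1/(2*(225/8)*(233/8) - 7210) = 1/(52425/32 - 7210) = 1/(-178295/32) = -32/178295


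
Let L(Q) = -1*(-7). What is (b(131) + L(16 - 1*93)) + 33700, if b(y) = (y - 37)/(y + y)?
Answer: 4415664/131 ≈ 33707.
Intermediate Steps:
L(Q) = 7
b(y) = (-37 + y)/(2*y) (b(y) = (-37 + y)/((2*y)) = (-37 + y)*(1/(2*y)) = (-37 + y)/(2*y))
(b(131) + L(16 - 1*93)) + 33700 = ((½)*(-37 + 131)/131 + 7) + 33700 = ((½)*(1/131)*94 + 7) + 33700 = (47/131 + 7) + 33700 = 964/131 + 33700 = 4415664/131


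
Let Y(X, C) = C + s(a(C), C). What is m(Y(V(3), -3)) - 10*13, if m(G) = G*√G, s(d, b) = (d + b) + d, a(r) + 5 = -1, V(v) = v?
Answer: -130 - 54*I*√2 ≈ -130.0 - 76.368*I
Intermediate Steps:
a(r) = -6 (a(r) = -5 - 1 = -6)
s(d, b) = b + 2*d (s(d, b) = (b + d) + d = b + 2*d)
Y(X, C) = -12 + 2*C (Y(X, C) = C + (C + 2*(-6)) = C + (C - 12) = C + (-12 + C) = -12 + 2*C)
m(G) = G^(3/2)
m(Y(V(3), -3)) - 10*13 = (-12 + 2*(-3))^(3/2) - 10*13 = (-12 - 6)^(3/2) - 130 = (-18)^(3/2) - 130 = -54*I*√2 - 130 = -130 - 54*I*√2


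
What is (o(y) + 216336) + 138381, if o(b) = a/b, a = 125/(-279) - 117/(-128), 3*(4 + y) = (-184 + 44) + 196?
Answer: 16890206185/47616 ≈ 3.5472e+5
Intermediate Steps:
y = 44/3 (y = -4 + ((-184 + 44) + 196)/3 = -4 + (-140 + 196)/3 = -4 + (⅓)*56 = -4 + 56/3 = 44/3 ≈ 14.667)
a = 16643/35712 (a = 125*(-1/279) - 117*(-1/128) = -125/279 + 117/128 = 16643/35712 ≈ 0.46603)
o(b) = 16643/(35712*b)
(o(y) + 216336) + 138381 = (16643/(35712*(44/3)) + 216336) + 138381 = ((16643/35712)*(3/44) + 216336) + 138381 = (1513/47616 + 216336) + 138381 = 10301056489/47616 + 138381 = 16890206185/47616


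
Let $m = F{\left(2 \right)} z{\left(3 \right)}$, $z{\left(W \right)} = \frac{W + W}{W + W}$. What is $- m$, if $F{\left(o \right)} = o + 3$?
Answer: $-5$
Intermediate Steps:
$z{\left(W \right)} = 1$ ($z{\left(W \right)} = \frac{2 W}{2 W} = 2 W \frac{1}{2 W} = 1$)
$F{\left(o \right)} = 3 + o$
$m = 5$ ($m = \left(3 + 2\right) 1 = 5 \cdot 1 = 5$)
$- m = \left(-1\right) 5 = -5$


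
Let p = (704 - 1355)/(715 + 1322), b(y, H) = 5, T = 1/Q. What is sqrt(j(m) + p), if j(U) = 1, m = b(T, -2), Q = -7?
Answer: sqrt(6402)/97 ≈ 0.82487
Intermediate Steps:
T = -1/7 (T = 1/(-7) = -1/7 ≈ -0.14286)
m = 5
p = -31/97 (p = -651/2037 = -651*1/2037 = -31/97 ≈ -0.31959)
sqrt(j(m) + p) = sqrt(1 - 31/97) = sqrt(66/97) = sqrt(6402)/97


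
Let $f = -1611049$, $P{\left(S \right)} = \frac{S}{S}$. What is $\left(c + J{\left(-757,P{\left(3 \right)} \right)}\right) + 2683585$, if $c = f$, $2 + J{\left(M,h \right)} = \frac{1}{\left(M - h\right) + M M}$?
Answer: $\frac{613801555395}{572291} \approx 1.0725 \cdot 10^{6}$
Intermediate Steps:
$P{\left(S \right)} = 1$
$J{\left(M,h \right)} = -2 + \frac{1}{M + M^{2} - h}$ ($J{\left(M,h \right)} = -2 + \frac{1}{\left(M - h\right) + M M} = -2 + \frac{1}{\left(M - h\right) + M^{2}} = -2 + \frac{1}{M + M^{2} - h}$)
$c = -1611049$
$\left(c + J{\left(-757,P{\left(3 \right)} \right)}\right) + 2683585 = \left(-1611049 + \frac{1 - -1514 - 2 \left(-757\right)^{2} + 2 \cdot 1}{-757 + \left(-757\right)^{2} - 1}\right) + 2683585 = \left(-1611049 + \frac{1 + 1514 - 1146098 + 2}{-757 + 573049 - 1}\right) + 2683585 = \left(-1611049 + \frac{1 + 1514 - 1146098 + 2}{572291}\right) + 2683585 = \left(-1611049 + \frac{1}{572291} \left(-1144581\right)\right) + 2683585 = \left(-1611049 - \frac{1144581}{572291}\right) + 2683585 = - \frac{921989987840}{572291} + 2683585 = \frac{613801555395}{572291}$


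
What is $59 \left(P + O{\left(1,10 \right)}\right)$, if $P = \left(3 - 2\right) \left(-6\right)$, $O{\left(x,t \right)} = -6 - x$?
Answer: $-767$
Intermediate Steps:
$P = -6$ ($P = 1 \left(-6\right) = -6$)
$59 \left(P + O{\left(1,10 \right)}\right) = 59 \left(-6 - 7\right) = 59 \left(-13\right) = -767$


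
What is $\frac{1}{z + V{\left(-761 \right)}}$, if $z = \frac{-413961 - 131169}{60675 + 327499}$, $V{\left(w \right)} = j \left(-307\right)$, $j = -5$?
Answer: $\frac{194087}{297650980} \approx 0.00065206$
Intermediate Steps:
$V{\left(w \right)} = 1535$ ($V{\left(w \right)} = \left(-5\right) \left(-307\right) = 1535$)
$z = - \frac{272565}{194087}$ ($z = - \frac{545130}{388174} = \left(-545130\right) \frac{1}{388174} = - \frac{272565}{194087} \approx -1.4043$)
$\frac{1}{z + V{\left(-761 \right)}} = \frac{1}{- \frac{272565}{194087} + 1535} = \frac{1}{\frac{297650980}{194087}} = \frac{194087}{297650980}$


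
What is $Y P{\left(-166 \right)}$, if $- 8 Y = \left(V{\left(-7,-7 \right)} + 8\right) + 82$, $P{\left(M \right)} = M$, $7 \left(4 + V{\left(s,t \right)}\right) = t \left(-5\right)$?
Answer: $\frac{7553}{4} \approx 1888.3$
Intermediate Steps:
$V{\left(s,t \right)} = -4 - \frac{5 t}{7}$ ($V{\left(s,t \right)} = -4 + \frac{t \left(-5\right)}{7} = -4 + \frac{\left(-5\right) t}{7} = -4 - \frac{5 t}{7}$)
$Y = - \frac{91}{8}$ ($Y = - \frac{\left(\left(-4 - -5\right) + 8\right) + 82}{8} = - \frac{\left(\left(-4 + 5\right) + 8\right) + 82}{8} = - \frac{\left(1 + 8\right) + 82}{8} = - \frac{9 + 82}{8} = \left(- \frac{1}{8}\right) 91 = - \frac{91}{8} \approx -11.375$)
$Y P{\left(-166 \right)} = \left(- \frac{91}{8}\right) \left(-166\right) = \frac{7553}{4}$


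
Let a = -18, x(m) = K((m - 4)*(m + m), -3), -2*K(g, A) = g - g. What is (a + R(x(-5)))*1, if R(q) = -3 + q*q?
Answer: -21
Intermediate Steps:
K(g, A) = 0 (K(g, A) = -(g - g)/2 = -1/2*0 = 0)
x(m) = 0
R(q) = -3 + q**2
(a + R(x(-5)))*1 = (-18 + (-3 + 0**2))*1 = (-18 + (-3 + 0))*1 = (-18 - 3)*1 = -21*1 = -21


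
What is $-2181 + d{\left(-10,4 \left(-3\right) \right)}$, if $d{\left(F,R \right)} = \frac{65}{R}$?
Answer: $- \frac{26237}{12} \approx -2186.4$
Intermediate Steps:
$-2181 + d{\left(-10,4 \left(-3\right) \right)} = -2181 + \frac{65}{4 \left(-3\right)} = -2181 + \frac{65}{-12} = -2181 + 65 \left(- \frac{1}{12}\right) = -2181 - \frac{65}{12} = - \frac{26237}{12}$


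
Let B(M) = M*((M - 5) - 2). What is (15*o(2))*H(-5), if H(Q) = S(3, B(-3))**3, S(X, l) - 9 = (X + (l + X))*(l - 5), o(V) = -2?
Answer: -22532682870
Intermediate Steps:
B(M) = M*(-7 + M) (B(M) = M*((-5 + M) - 2) = M*(-7 + M))
S(X, l) = 9 + (-5 + l)*(l + 2*X) (S(X, l) = 9 + (X + (l + X))*(l - 5) = 9 + (X + (X + l))*(-5 + l) = 9 + (l + 2*X)*(-5 + l) = 9 + (-5 + l)*(l + 2*X))
H(Q) = 751089429 (H(Q) = (9 + (-3*(-7 - 3))**2 - 10*3 - (-15)*(-7 - 3) + 2*3*(-3*(-7 - 3)))**3 = (9 + (-3*(-10))**2 - 30 - (-15)*(-10) + 2*3*(-3*(-10)))**3 = (9 + 30**2 - 30 - 5*30 + 2*3*30)**3 = (9 + 900 - 30 - 150 + 180)**3 = 909**3 = 751089429)
(15*o(2))*H(-5) = (15*(-2))*751089429 = -30*751089429 = -22532682870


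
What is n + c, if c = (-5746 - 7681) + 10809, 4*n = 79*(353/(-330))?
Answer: -3483647/1320 ≈ -2639.1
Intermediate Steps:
n = -27887/1320 (n = (79*(353/(-330)))/4 = (79*(353*(-1/330)))/4 = (79*(-353/330))/4 = (¼)*(-27887/330) = -27887/1320 ≈ -21.127)
c = -2618 (c = -13427 + 10809 = -2618)
n + c = -27887/1320 - 2618 = -3483647/1320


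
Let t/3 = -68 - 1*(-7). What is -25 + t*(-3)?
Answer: 524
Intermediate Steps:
t = -183 (t = 3*(-68 - 1*(-7)) = 3*(-68 + 7) = 3*(-61) = -183)
-25 + t*(-3) = -25 - 183*(-3) = -25 + 549 = 524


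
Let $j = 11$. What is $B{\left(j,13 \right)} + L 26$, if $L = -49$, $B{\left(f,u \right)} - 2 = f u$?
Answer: $-1129$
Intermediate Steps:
$B{\left(f,u \right)} = 2 + f u$
$B{\left(j,13 \right)} + L 26 = \left(2 + 11 \cdot 13\right) - 1274 = \left(2 + 143\right) - 1274 = 145 - 1274 = -1129$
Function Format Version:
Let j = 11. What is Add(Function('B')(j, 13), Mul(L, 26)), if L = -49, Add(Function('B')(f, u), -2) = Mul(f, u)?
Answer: -1129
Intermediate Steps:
Function('B')(f, u) = Add(2, Mul(f, u))
Add(Function('B')(j, 13), Mul(L, 26)) = Add(Add(2, Mul(11, 13)), Mul(-49, 26)) = Add(Add(2, 143), -1274) = Add(145, -1274) = -1129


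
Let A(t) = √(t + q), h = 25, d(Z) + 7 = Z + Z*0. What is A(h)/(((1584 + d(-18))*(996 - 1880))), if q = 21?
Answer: -√46/1378156 ≈ -4.9213e-6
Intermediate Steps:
d(Z) = -7 + Z (d(Z) = -7 + (Z + Z*0) = -7 + (Z + 0) = -7 + Z)
A(t) = √(21 + t) (A(t) = √(t + 21) = √(21 + t))
A(h)/(((1584 + d(-18))*(996 - 1880))) = √(21 + 25)/(((1584 + (-7 - 18))*(996 - 1880))) = √46/(((1584 - 25)*(-884))) = √46/((1559*(-884))) = √46/(-1378156) = √46*(-1/1378156) = -√46/1378156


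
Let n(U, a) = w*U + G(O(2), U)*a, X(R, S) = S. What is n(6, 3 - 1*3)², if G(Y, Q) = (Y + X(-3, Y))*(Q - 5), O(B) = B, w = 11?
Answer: 4356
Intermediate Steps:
G(Y, Q) = 2*Y*(-5 + Q) (G(Y, Q) = (Y + Y)*(Q - 5) = (2*Y)*(-5 + Q) = 2*Y*(-5 + Q))
n(U, a) = 11*U + a*(-20 + 4*U) (n(U, a) = 11*U + (2*2*(-5 + U))*a = 11*U + (-20 + 4*U)*a = 11*U + a*(-20 + 4*U))
n(6, 3 - 1*3)² = (11*6 + 4*(3 - 1*3)*(-5 + 6))² = (66 + 4*(3 - 3)*1)² = (66 + 4*0*1)² = (66 + 0)² = 66² = 4356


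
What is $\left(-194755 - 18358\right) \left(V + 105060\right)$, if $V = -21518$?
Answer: $-17803886246$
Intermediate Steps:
$\left(-194755 - 18358\right) \left(V + 105060\right) = \left(-194755 - 18358\right) \left(-21518 + 105060\right) = \left(-213113\right) 83542 = -17803886246$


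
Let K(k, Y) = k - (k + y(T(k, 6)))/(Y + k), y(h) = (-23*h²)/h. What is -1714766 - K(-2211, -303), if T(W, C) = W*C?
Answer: -1435222059/838 ≈ -1.7127e+6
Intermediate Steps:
T(W, C) = C*W
y(h) = -23*h
K(k, Y) = k + 137*k/(Y + k) (K(k, Y) = k - (k - 138*k)/(Y + k) = k - (-137*k)/(Y + k) = k - (-137)*k/(Y + k) = k + 137*k/(Y + k))
-1714766 - K(-2211, -303) = -1714766 - (-2211)*(137 - 303 - 2211)/(-303 - 2211) = -1714766 - (-2211)*(-2377)/(-2514) = -1714766 - (-2211)*(-1)*(-2377)/2514 = -1714766 - 1*(-1751849/838) = -1714766 + 1751849/838 = -1435222059/838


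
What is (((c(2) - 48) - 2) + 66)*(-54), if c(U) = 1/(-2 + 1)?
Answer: -810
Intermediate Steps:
c(U) = -1 (c(U) = 1/(-1) = -1)
(((c(2) - 48) - 2) + 66)*(-54) = (((-1 - 48) - 2) + 66)*(-54) = ((-49 - 2) + 66)*(-54) = (-51 + 66)*(-54) = 15*(-54) = -810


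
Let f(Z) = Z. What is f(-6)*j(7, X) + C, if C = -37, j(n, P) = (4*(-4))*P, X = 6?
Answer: 539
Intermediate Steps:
j(n, P) = -16*P
f(-6)*j(7, X) + C = -(-96)*6 - 37 = -6*(-96) - 37 = 576 - 37 = 539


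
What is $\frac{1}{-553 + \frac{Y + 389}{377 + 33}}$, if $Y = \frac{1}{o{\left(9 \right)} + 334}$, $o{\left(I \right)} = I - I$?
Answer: $- \frac{136940}{75597893} \approx -0.0018114$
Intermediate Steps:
$o{\left(I \right)} = 0$
$Y = \frac{1}{334}$ ($Y = \frac{1}{0 + 334} = \frac{1}{334} \approx 0.002994$)
$\frac{1}{-553 + \frac{Y + 389}{377 + 33}} = \frac{1}{-553 + \frac{\frac{1}{334} + 389}{377 + 33}} = \frac{1}{-553 + \frac{129927}{334 \cdot 410}} = \frac{1}{-553 + \frac{129927}{334} \cdot \frac{1}{410}} = \frac{1}{-553 + \frac{129927}{136940}} = \frac{1}{- \frac{75597893}{136940}} = - \frac{136940}{75597893}$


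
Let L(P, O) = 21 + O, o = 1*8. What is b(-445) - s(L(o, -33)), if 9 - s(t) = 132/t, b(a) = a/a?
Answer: -19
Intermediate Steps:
o = 8
b(a) = 1
s(t) = 9 - 132/t
b(-445) - s(L(o, -33)) = 1 - (9 - 132/(21 - 33)) = 1 - (9 - 132/(-12)) = 1 - (9 - 132*(-1/12)) = 1 - (9 + 11) = 1 - 1*20 = 1 - 20 = -19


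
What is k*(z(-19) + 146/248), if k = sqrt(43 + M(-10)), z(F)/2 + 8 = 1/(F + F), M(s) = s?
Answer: -36433*sqrt(33)/2356 ≈ -88.833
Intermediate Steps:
z(F) = -16 + 1/F (z(F) = -16 + 2/(F + F) = -16 + 2/((2*F)) = -16 + 2*(1/(2*F)) = -16 + 1/F)
k = sqrt(33) (k = sqrt(43 - 10) = sqrt(33) ≈ 5.7446)
k*(z(-19) + 146/248) = sqrt(33)*((-16 + 1/(-19)) + 146/248) = sqrt(33)*((-16 - 1/19) + 146*(1/248)) = sqrt(33)*(-305/19 + 73/124) = sqrt(33)*(-36433/2356) = -36433*sqrt(33)/2356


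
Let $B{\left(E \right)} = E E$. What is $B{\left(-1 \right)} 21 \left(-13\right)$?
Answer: $-273$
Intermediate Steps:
$B{\left(E \right)} = E^{2}$
$B{\left(-1 \right)} 21 \left(-13\right) = \left(-1\right)^{2} \cdot 21 \left(-13\right) = 1 \cdot 21 \left(-13\right) = 21 \left(-13\right) = -273$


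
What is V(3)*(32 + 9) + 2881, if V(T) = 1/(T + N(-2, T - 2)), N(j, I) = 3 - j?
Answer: 23089/8 ≈ 2886.1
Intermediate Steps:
V(T) = 1/(5 + T) (V(T) = 1/(T + (3 - 1*(-2))) = 1/(T + (3 + 2)) = 1/(T + 5) = 1/(5 + T))
V(3)*(32 + 9) + 2881 = (32 + 9)/(5 + 3) + 2881 = 41/8 + 2881 = 23089/8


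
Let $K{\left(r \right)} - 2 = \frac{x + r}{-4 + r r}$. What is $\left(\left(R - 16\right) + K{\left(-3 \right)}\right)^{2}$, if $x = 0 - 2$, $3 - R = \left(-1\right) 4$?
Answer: $64$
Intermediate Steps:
$R = 7$ ($R = 3 - \left(-1\right) 4 = 3 - -4 = 3 + 4 = 7$)
$x = -2$
$K{\left(r \right)} = 2 + \frac{-2 + r}{-4 + r^{2}}$ ($K{\left(r \right)} = 2 + \frac{-2 + r}{-4 + r r} = 2 + \frac{-2 + r}{-4 + r^{2}}$)
$\left(\left(R - 16\right) + K{\left(-3 \right)}\right)^{2} = \left(\left(7 - 16\right) + \frac{5 + 2 \left(-3\right)}{2 - 3}\right)^{2} = \left(\left(7 - 16\right) + \frac{5 - 6}{-1}\right)^{2} = \left(-9 - -1\right)^{2} = \left(-9 + 1\right)^{2} = \left(-8\right)^{2} = 64$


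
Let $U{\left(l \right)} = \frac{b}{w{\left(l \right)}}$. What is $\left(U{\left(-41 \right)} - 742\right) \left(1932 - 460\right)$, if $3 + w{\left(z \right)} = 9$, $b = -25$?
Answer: $- \frac{3295072}{3} \approx -1.0984 \cdot 10^{6}$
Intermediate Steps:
$w{\left(z \right)} = 6$ ($w{\left(z \right)} = -3 + 9 = 6$)
$U{\left(l \right)} = - \frac{25}{6}$
$\left(U{\left(-41 \right)} - 742\right) \left(1932 - 460\right) = \left(- \frac{25}{6} - 742\right) \left(1932 - 460\right) = - \frac{4477 \left(1932 + \left(-1124 + 664\right)\right)}{6} = - \frac{4477 \left(1932 - 460\right)}{6} = \left(- \frac{4477}{6}\right) 1472 = - \frac{3295072}{3}$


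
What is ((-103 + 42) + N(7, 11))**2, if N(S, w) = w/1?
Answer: 2500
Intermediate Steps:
N(S, w) = w (N(S, w) = w*1 = w)
((-103 + 42) + N(7, 11))**2 = ((-103 + 42) + 11)**2 = (-61 + 11)**2 = (-50)**2 = 2500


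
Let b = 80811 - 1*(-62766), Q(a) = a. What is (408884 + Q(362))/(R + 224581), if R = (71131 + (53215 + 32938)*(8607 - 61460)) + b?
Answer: -204623/2276502610 ≈ -8.9885e-5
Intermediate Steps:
b = 143577 (b = 80811 + 62766 = 143577)
R = -4553229801 (R = (71131 + (53215 + 32938)*(8607 - 61460)) + 143577 = (71131 + 86153*(-52853)) + 143577 = (71131 - 4553444509) + 143577 = -4553373378 + 143577 = -4553229801)
(408884 + Q(362))/(R + 224581) = (408884 + 362)/(-4553229801 + 224581) = 409246/(-4553005220) = 409246*(-1/4553005220) = -204623/2276502610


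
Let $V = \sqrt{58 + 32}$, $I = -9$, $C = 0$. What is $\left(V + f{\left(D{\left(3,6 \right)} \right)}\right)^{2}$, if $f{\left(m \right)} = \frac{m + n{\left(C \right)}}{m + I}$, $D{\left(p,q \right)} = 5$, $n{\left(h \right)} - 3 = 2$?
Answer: $\frac{385}{4} - 15 \sqrt{10} \approx 48.816$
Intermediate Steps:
$n{\left(h \right)} = 5$ ($n{\left(h \right)} = 3 + 2 = 5$)
$V = 3 \sqrt{10}$ ($V = \sqrt{90} = 3 \sqrt{10} \approx 9.4868$)
$f{\left(m \right)} = \frac{5 + m}{-9 + m}$ ($f{\left(m \right)} = \frac{m + 5}{m - 9} = \frac{5 + m}{-9 + m}$)
$\left(V + f{\left(D{\left(3,6 \right)} \right)}\right)^{2} = \left(3 \sqrt{10} + \frac{5 + 5}{-9 + 5}\right)^{2} = \left(3 \sqrt{10} + \frac{1}{-4} \cdot 10\right)^{2} = \left(3 \sqrt{10} - \frac{5}{2}\right)^{2} = \left(- \frac{5}{2} + 3 \sqrt{10}\right)^{2}$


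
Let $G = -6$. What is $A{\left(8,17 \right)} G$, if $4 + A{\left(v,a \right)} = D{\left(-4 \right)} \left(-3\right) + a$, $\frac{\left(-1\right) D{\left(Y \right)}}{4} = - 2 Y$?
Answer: $-654$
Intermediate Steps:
$D{\left(Y \right)} = 8 Y$ ($D{\left(Y \right)} = - 4 \left(- 2 Y\right) = 8 Y$)
$A{\left(v,a \right)} = 92 + a$ ($A{\left(v,a \right)} = -4 + \left(8 \left(-4\right) \left(-3\right) + a\right) = -4 + \left(\left(-32\right) \left(-3\right) + a\right) = -4 + \left(96 + a\right) = 92 + a$)
$A{\left(8,17 \right)} G = \left(92 + 17\right) \left(-6\right) = 109 \left(-6\right) = -654$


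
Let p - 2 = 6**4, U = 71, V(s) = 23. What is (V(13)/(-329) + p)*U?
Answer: 30318349/329 ≈ 92153.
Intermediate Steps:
p = 1298 (p = 2 + 6**4 = 2 + 1296 = 1298)
(V(13)/(-329) + p)*U = (23/(-329) + 1298)*71 = (23*(-1/329) + 1298)*71 = (-23/329 + 1298)*71 = (427019/329)*71 = 30318349/329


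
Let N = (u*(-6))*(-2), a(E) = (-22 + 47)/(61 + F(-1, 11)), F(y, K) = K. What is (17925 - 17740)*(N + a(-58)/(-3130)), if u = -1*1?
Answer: -100060765/45072 ≈ -2220.0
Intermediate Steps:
u = -1
a(E) = 25/72 (a(E) = (-22 + 47)/(61 + 11) = 25/72)
N = -12 (N = -1*(-6)*(-2) = 6*(-2) = -12)
(17925 - 17740)*(N + a(-58)/(-3130)) = (17925 - 17740)*(-12 + (25/72)/(-3130)) = 185*(-12 + (25/72)*(-1/3130)) = 185*(-12 - 5/45072) = 185*(-540869/45072) = -100060765/45072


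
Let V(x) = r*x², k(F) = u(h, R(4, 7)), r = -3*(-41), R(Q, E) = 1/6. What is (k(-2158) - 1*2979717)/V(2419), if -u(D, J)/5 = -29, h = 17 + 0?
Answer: -2979572/719742003 ≈ -0.0041398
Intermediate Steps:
R(Q, E) = ⅙
h = 17
u(D, J) = 145 (u(D, J) = -5*(-29) = 145)
r = 123
k(F) = 145
V(x) = 123*x²
(k(-2158) - 1*2979717)/V(2419) = (145 - 1*2979717)/((123*2419²)) = (145 - 2979717)/((123*5851561)) = -2979572/719742003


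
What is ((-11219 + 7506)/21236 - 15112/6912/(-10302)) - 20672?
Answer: -976864165275059/47255026752 ≈ -20672.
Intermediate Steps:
((-11219 + 7506)/21236 - 15112/6912/(-10302)) - 20672 = (-3713*1/21236 - 15112*1/6912*(-1/10302)) - 20672 = (-3713/21236 - 1889/864*(-1/10302)) - 20672 = (-3713/21236 + 1889/8900928) - 20672 = -8252257715/47255026752 - 20672 = -976864165275059/47255026752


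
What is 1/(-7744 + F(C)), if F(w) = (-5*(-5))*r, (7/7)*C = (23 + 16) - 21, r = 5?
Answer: -1/7619 ≈ -0.00013125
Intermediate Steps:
C = 18 (C = (23 + 16) - 21 = 39 - 21 = 18)
F(w) = 125 (F(w) = -5*(-5)*5 = 25*5 = 125)
1/(-7744 + F(C)) = 1/(-7744 + 125) = 1/(-7619) = -1/7619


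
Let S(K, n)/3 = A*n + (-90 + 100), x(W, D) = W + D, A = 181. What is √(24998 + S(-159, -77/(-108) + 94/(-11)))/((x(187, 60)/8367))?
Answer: 2789*√90495713/5434 ≈ 4882.5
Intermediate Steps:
x(W, D) = D + W
S(K, n) = 30 + 543*n (S(K, n) = 3*(181*n + (-90 + 100)) = 3*(181*n + 10) = 3*(10 + 181*n) = 30 + 543*n)
√(24998 + S(-159, -77/(-108) + 94/(-11)))/((x(187, 60)/8367)) = √(24998 + (30 + 543*(-77/(-108) + 94/(-11))))/(((60 + 187)/8367)) = √(24998 + (30 + 543*(-77*(-1/108) + 94*(-1/11))))/((247*(1/8367))) = √(24998 + (30 + 543*(77/108 - 94/11)))/(247/8367) = √(24998 + (30 + 543*(-9305/1188)))*(8367/247) = √(24998 + (30 - 1684205/396))*(8367/247) = √(24998 - 1672325/396)*(8367/247) = √(8226883/396)*(8367/247) = (√90495713/66)*(8367/247) = 2789*√90495713/5434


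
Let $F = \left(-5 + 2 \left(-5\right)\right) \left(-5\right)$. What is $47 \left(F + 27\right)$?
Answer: $4794$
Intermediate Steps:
$F = 75$ ($F = \left(-5 - 10\right) \left(-5\right) = \left(-15\right) \left(-5\right) = 75$)
$47 \left(F + 27\right) = 47 \left(75 + 27\right) = 47 \cdot 102 = 4794$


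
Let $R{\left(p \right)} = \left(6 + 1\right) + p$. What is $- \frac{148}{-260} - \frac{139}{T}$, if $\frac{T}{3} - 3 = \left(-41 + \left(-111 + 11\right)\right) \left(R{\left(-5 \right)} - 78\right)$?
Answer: $\frac{1180774}{2090205} \approx 0.56491$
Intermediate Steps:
$R{\left(p \right)} = 7 + p$
$T = 32157$ ($T = 9 + 3 \left(-41 + \left(-111 + 11\right)\right) \left(\left(7 - 5\right) - 78\right) = 9 + 3 \left(-41 - 100\right) \left(2 - 78\right) = 9 + 3 \left(\left(-141\right) \left(-76\right)\right) = 9 + 3 \cdot 10716 = 9 + 32148 = 32157$)
$- \frac{148}{-260} - \frac{139}{T} = - \frac{148}{-260} - \frac{139}{32157} = \left(-148\right) \left(- \frac{1}{260}\right) - \frac{139}{32157} = \frac{37}{65} - \frac{139}{32157} = \frac{1180774}{2090205}$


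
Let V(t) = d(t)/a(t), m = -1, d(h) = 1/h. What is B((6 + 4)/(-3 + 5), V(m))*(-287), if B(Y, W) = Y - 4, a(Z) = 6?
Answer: -287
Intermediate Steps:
d(h) = 1/h
V(t) = 1/(6*t) (V(t) = 1/(t*6) = (⅙)/t = 1/(6*t))
B(Y, W) = -4 + Y
B((6 + 4)/(-3 + 5), V(m))*(-287) = (-4 + (6 + 4)/(-3 + 5))*(-287) = (-4 + 10/2)*(-287) = (-4 + 10*(½))*(-287) = (-4 + 5)*(-287) = 1*(-287) = -287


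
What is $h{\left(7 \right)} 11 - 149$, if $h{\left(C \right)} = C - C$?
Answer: $-149$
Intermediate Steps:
$h{\left(C \right)} = 0$
$h{\left(7 \right)} 11 - 149 = 0 \cdot 11 - 149 = 0 - 149 = -149$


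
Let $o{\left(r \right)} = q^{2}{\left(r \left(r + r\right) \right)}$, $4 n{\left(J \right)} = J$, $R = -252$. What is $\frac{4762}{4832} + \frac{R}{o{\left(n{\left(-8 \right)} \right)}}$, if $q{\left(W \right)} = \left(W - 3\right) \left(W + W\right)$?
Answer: $\frac{228587}{241600} \approx 0.94614$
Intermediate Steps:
$n{\left(J \right)} = \frac{J}{4}$
$q{\left(W \right)} = 2 W \left(-3 + W\right)$ ($q{\left(W \right)} = \left(-3 + W\right) 2 W = 2 W \left(-3 + W\right)$)
$o{\left(r \right)} = 16 r^{4} \left(-3 + 2 r^{2}\right)^{2}$ ($o{\left(r \right)} = \left(2 r \left(r + r\right) \left(-3 + r \left(r + r\right)\right)\right)^{2} = \left(2 r 2 r \left(-3 + r 2 r\right)\right)^{2} = \left(2 \cdot 2 r^{2} \left(-3 + 2 r^{2}\right)\right)^{2} = \left(4 r^{2} \left(-3 + 2 r^{2}\right)\right)^{2} = 16 r^{4} \left(-3 + 2 r^{2}\right)^{2}$)
$\frac{4762}{4832} + \frac{R}{o{\left(n{\left(-8 \right)} \right)}} = \frac{4762}{4832} - \frac{252}{16 \left(\frac{1}{4} \left(-8\right)\right)^{4} \left(-3 + 2 \left(\frac{1}{4} \left(-8\right)\right)^{2}\right)^{2}} = 4762 \cdot \frac{1}{4832} - \frac{252}{16 \left(-2\right)^{4} \left(-3 + 2 \left(-2\right)^{2}\right)^{2}} = \frac{2381}{2416} - \frac{252}{16 \cdot 16 \left(-3 + 2 \cdot 4\right)^{2}} = \frac{2381}{2416} - \frac{252}{16 \cdot 16 \left(-3 + 8\right)^{2}} = \frac{2381}{2416} - \frac{252}{16 \cdot 16 \cdot 5^{2}} = \frac{2381}{2416} - \frac{252}{16 \cdot 16 \cdot 25} = \frac{2381}{2416} - \frac{252}{6400} = \frac{2381}{2416} - \frac{63}{1600} = \frac{228587}{241600}$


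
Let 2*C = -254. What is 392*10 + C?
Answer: 3793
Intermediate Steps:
C = -127 (C = (½)*(-254) = -127)
392*10 + C = 392*10 - 127 = 3920 - 127 = 3793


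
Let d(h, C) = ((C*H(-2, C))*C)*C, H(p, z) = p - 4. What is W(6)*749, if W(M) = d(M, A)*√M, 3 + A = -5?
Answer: 2300928*√6 ≈ 5.6361e+6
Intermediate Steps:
H(p, z) = -4 + p
A = -8 (A = -3 - 5 = -8)
d(h, C) = -6*C³ (d(h, C) = ((C*(-4 - 2))*C)*C = ((C*(-6))*C)*C = ((-6*C)*C)*C = (-6*C²)*C = -6*C³)
W(M) = 3072*√M (W(M) = (-6*(-8)³)*√M = (-6*(-512))*√M = 3072*√M)
W(6)*749 = (3072*√6)*749 = 2300928*√6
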